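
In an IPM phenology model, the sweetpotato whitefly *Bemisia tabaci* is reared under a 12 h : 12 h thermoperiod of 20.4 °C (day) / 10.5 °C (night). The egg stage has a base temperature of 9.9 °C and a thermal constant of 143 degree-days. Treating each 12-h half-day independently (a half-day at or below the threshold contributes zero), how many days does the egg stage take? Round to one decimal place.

25.8 days

Day half: max(0, 20.4 − 9.9) × 0.5 = 10.5 × 0.5 = 5.25 DD.
Night half: max(0, 10.5 − 9.9) × 0.5 = 0.6 × 0.5 = 0.30 DD.
Per 24 h: 5.55 DD/day.
Duration = 143 / 5.55 = 25.766 ≈ 25.8 days.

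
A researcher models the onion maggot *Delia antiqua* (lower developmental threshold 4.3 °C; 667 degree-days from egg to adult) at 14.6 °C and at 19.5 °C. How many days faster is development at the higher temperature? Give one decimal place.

At 14.6 °C: 667 / (14.6 − 4.3) = 667 / 10.3 = 64.757 d.
At 19.5 °C: 667 / (19.5 − 4.3) = 667 / 15.2 = 43.882 d.
Difference = |64.757 − 43.882| = 20.876 ≈ 20.9 days.

20.9 days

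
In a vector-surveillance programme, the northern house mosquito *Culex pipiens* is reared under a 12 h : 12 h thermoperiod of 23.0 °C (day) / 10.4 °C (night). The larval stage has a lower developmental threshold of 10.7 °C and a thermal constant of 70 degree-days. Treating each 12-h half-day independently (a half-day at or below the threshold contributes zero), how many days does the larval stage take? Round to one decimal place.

Day half: max(0, 23.0 − 10.7) × 0.5 = 12.3 × 0.5 = 6.15 DD.
Night half: max(0, 10.4 − 10.7) × 0.5 = 0.0 × 0.5 = 0.00 DD.
Per 24 h: 6.15 DD/day.
Duration = 70 / 6.15 = 11.382 ≈ 11.4 days.

11.4 days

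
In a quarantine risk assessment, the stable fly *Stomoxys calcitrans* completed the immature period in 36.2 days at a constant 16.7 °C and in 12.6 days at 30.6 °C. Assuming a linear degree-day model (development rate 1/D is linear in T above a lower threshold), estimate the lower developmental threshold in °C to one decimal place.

Equal thermal constants: D₁(T₁ − T_b) = D₂(T₂ − T_b).
36.2·(16.7 − T_b) = 12.6·(30.6 − T_b)
T_b = (36.2·16.7 − 12.6·30.6) / (36.2 − 12.6) = 218.98 / 23.6 = 9.279 °C ≈ 9.3 °C.

9.3 °C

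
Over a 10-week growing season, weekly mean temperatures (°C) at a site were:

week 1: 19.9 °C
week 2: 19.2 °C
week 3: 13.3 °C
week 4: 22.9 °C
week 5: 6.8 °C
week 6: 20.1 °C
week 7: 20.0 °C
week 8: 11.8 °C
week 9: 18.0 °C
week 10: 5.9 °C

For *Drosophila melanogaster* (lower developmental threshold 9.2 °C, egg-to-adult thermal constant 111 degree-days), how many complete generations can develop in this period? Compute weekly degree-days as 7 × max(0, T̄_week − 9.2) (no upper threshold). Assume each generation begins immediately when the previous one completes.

Weekly DD (7 × max(0, T̄ − 9.2)): 74.9, 70.0, 28.7, 95.9, 0.0, 76.3, 75.6, 18.2, 61.6, 0.0.
Season total = 501.2 DD.
Complete generations = ⌊501.2 / 111⌋ = 4.

4 generations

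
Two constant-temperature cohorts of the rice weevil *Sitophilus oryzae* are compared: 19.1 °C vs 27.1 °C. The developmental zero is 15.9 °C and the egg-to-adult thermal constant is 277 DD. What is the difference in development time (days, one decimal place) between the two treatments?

At 19.1 °C: 277 / (19.1 − 15.9) = 277 / 3.2 = 86.562 d.
At 27.1 °C: 277 / (27.1 − 15.9) = 277 / 11.2 = 24.732 d.
Difference = |86.562 − 24.732| = 61.830 ≈ 61.8 days.

61.8 days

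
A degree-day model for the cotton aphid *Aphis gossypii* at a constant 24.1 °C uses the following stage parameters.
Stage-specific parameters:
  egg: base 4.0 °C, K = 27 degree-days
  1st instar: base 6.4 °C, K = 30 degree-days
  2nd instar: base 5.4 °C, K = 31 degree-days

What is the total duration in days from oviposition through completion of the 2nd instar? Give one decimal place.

4.7 days

egg: 27 / (24.1 − 4.0) = 27 / 20.1 = 1.343 d.
1st instar: 30 / (24.1 − 6.4) = 30 / 17.7 = 1.695 d.
2nd instar: 31 / (24.1 − 5.4) = 31 / 18.7 = 1.658 d.
Sum = 4.696 ≈ 4.7 days.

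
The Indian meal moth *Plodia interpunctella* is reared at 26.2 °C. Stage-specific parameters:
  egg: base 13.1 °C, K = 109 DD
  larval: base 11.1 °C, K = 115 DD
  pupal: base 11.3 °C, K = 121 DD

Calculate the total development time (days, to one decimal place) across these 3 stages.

egg: 109 / (26.2 − 13.1) = 109 / 13.1 = 8.321 d.
larval: 115 / (26.2 − 11.1) = 115 / 15.1 = 7.616 d.
pupal: 121 / (26.2 − 11.3) = 121 / 14.9 = 8.121 d.
Sum = 24.057 ≈ 24.1 days.

24.1 days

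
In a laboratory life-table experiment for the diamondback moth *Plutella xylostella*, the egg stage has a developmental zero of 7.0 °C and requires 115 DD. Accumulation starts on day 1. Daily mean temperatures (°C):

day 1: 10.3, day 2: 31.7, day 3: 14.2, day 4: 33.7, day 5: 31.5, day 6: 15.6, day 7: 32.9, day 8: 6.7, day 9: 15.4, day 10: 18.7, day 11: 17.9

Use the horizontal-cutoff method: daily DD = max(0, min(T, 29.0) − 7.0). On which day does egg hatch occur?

Daily DD above 7.0 °C (capped at 22.0): 3.3, 22.0, 7.2, 22.0, 22.0, 8.6, 22.0, 0.0, 8.4, 11.7, 10.9.
Cumulative: 3.3, 25.3, 32.5, 54.5, 76.5, 85.1, 107.1, 107.1, 115.5, 127.2, 138.1.
The total first reaches 115 DD on day 9.

day 9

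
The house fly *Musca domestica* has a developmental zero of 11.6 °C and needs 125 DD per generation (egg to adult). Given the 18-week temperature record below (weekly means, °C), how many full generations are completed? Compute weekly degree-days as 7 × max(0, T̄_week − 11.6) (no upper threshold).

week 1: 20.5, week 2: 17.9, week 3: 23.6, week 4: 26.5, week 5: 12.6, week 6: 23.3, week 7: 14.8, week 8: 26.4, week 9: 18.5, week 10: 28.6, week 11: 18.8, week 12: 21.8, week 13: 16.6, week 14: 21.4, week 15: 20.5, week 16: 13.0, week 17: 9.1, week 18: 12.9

7 generations

Weekly DD (7 × max(0, T̄ − 11.6)): 62.3, 44.1, 84.0, 104.3, 7.0, 81.9, 22.4, 103.6, 48.3, 119.0, 50.4, 71.4, 35.0, 68.6, 62.3, 9.8, 0.0, 9.1.
Season total = 983.5 DD.
Complete generations = ⌊983.5 / 125⌋ = 7.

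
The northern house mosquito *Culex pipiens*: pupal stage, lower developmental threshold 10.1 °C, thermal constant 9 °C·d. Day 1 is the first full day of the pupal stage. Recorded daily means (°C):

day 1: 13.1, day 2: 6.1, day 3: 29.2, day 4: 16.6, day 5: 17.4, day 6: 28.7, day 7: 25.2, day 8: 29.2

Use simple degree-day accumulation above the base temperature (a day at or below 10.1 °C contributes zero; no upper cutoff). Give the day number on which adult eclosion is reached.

day 3

Daily DD above 10.1 °C: 3.0, 0.0, 19.1, 6.5, 7.3, 18.6, 15.1, 19.1.
Cumulative: 3.0, 3.0, 22.1, 28.6, 35.9, 54.5, 69.6, 88.7.
The total first reaches 9 DD on day 3.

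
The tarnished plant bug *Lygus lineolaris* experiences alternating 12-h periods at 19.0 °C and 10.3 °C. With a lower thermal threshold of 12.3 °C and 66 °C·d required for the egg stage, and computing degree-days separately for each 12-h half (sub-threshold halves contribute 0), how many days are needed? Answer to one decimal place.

19.7 days

Day half: max(0, 19.0 − 12.3) × 0.5 = 6.7 × 0.5 = 3.35 DD.
Night half: max(0, 10.3 − 12.3) × 0.5 = 0.0 × 0.5 = 0.00 DD.
Per 24 h: 3.35 DD/day.
Duration = 66 / 3.35 = 19.701 ≈ 19.7 days.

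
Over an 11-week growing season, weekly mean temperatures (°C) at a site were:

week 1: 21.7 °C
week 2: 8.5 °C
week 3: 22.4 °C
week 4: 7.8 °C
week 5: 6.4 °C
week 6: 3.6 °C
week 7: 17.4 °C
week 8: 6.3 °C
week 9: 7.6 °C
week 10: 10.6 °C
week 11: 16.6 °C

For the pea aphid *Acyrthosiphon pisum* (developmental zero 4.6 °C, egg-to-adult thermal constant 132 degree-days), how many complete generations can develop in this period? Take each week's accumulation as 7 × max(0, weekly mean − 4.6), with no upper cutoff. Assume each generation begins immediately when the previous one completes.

Weekly DD (7 × max(0, T̄ − 4.6)): 119.7, 27.3, 124.6, 22.4, 12.6, 0.0, 89.6, 11.9, 21.0, 42.0, 84.0.
Season total = 555.1 DD.
Complete generations = ⌊555.1 / 132⌋ = 4.

4 generations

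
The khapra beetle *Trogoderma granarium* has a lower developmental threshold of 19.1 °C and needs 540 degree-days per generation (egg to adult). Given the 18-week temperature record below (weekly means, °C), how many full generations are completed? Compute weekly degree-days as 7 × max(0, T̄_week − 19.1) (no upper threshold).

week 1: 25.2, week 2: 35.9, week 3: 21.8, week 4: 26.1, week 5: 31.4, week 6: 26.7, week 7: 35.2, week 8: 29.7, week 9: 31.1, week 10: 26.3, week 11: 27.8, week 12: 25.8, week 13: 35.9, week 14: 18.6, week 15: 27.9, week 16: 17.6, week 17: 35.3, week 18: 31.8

2 generations

Weekly DD (7 × max(0, T̄ − 19.1)): 42.7, 117.6, 18.9, 49.0, 86.1, 53.2, 112.7, 74.2, 84.0, 50.4, 60.9, 46.9, 117.6, 0.0, 61.6, 0.0, 113.4, 88.9.
Season total = 1178.1 DD.
Complete generations = ⌊1178.1 / 540⌋ = 2.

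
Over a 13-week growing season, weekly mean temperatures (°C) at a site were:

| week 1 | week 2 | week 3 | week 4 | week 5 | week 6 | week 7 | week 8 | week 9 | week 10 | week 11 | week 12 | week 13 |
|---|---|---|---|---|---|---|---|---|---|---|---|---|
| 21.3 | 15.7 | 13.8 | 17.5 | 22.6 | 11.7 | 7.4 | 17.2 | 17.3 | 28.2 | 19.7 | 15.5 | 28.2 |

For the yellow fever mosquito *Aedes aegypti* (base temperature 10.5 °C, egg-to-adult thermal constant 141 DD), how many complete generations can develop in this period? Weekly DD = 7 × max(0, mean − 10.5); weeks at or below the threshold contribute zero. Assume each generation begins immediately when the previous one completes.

Weekly DD (7 × max(0, T̄ − 10.5)): 75.6, 36.4, 23.1, 49.0, 84.7, 8.4, 0.0, 46.9, 47.6, 123.9, 64.4, 35.0, 123.9.
Season total = 718.9 DD.
Complete generations = ⌊718.9 / 141⌋ = 5.

5 generations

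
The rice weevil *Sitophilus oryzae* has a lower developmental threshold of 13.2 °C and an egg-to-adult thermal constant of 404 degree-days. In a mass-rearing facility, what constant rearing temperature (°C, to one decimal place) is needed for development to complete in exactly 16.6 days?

37.5 °C

Required daily accumulation = 404 / 16.6 = 24.337 DD/day.
T = T_base + 24.337 = 13.2 + 24.337 = 37.537 ≈ 37.5 °C.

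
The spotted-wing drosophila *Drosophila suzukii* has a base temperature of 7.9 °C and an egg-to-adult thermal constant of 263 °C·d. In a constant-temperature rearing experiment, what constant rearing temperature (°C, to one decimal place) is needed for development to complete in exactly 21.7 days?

Required daily accumulation = 263 / 21.7 = 12.120 DD/day.
T = T_base + 12.120 = 7.9 + 12.120 = 20.020 ≈ 20.0 °C.

20.0 °C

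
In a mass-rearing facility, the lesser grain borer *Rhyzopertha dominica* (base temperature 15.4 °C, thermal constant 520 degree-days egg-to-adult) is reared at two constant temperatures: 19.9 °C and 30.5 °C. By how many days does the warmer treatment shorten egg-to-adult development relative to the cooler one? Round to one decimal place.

At 19.9 °C: 520 / (19.9 − 15.4) = 520 / 4.5 = 115.556 d.
At 30.5 °C: 520 / (30.5 − 15.4) = 520 / 15.1 = 34.437 d.
Difference = |115.556 − 34.437| = 81.118 ≈ 81.1 days.

81.1 days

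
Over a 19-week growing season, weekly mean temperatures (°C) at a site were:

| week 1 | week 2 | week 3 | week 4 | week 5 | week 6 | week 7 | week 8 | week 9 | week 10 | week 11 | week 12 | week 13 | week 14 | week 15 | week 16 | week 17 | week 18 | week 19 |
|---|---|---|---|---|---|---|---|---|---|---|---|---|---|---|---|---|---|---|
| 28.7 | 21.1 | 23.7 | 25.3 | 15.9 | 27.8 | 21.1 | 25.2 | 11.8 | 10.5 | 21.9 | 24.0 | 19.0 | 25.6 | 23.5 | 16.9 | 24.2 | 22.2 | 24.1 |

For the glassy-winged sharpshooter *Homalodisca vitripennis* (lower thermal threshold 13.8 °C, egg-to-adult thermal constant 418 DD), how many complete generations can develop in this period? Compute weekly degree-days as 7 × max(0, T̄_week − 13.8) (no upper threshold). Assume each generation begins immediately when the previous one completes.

2 generations

Weekly DD (7 × max(0, T̄ − 13.8)): 104.3, 51.1, 69.3, 80.5, 14.7, 98.0, 51.1, 79.8, 0.0, 0.0, 56.7, 71.4, 36.4, 82.6, 67.9, 21.7, 72.8, 58.8, 72.1.
Season total = 1089.2 DD.
Complete generations = ⌊1089.2 / 418⌋ = 2.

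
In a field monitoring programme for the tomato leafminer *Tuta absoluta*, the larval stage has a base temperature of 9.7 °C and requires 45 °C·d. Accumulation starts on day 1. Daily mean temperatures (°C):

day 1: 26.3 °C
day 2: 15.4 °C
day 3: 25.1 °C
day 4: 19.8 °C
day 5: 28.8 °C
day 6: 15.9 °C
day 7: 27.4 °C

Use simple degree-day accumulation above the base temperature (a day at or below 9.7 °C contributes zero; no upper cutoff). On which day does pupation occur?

Daily DD above 9.7 °C: 16.6, 5.7, 15.4, 10.1, 19.1, 6.2, 17.7.
Cumulative: 16.6, 22.3, 37.7, 47.8, 66.9, 73.1, 90.8.
The total first reaches 45 DD on day 4.

day 4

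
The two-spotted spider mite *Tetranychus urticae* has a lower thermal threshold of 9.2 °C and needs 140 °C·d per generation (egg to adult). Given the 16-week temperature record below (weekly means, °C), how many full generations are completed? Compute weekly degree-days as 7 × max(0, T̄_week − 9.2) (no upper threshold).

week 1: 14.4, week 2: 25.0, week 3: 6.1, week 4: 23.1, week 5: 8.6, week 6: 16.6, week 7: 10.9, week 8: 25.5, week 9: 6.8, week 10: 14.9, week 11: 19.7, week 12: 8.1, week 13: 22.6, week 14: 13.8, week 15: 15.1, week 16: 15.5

Weekly DD (7 × max(0, T̄ − 9.2)): 36.4, 110.6, 0.0, 97.3, 0.0, 51.8, 11.9, 114.1, 0.0, 39.9, 73.5, 0.0, 93.8, 32.2, 41.3, 44.1.
Season total = 746.9 DD.
Complete generations = ⌊746.9 / 140⌋ = 5.

5 generations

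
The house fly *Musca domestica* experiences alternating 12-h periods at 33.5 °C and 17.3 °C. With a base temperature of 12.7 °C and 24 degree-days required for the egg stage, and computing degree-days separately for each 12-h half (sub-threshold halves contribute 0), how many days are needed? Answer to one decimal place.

1.9 days

Day half: max(0, 33.5 − 12.7) × 0.5 = 20.8 × 0.5 = 10.40 DD.
Night half: max(0, 17.3 − 12.7) × 0.5 = 4.6 × 0.5 = 2.30 DD.
Per 24 h: 12.70 DD/day.
Duration = 24 / 12.70 = 1.890 ≈ 1.9 days.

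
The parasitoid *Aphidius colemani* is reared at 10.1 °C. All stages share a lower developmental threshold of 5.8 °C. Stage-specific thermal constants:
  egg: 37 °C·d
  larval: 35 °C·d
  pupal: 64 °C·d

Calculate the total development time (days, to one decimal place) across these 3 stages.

Daily accumulation at 10.1 °C = 10.1 − 5.8 = 4.3 DD/day.
Total K = 37 + 35 + 64 = 136 DD.
Total duration = 136 / 4.3 = 31.628 ≈ 31.6 days.

31.6 days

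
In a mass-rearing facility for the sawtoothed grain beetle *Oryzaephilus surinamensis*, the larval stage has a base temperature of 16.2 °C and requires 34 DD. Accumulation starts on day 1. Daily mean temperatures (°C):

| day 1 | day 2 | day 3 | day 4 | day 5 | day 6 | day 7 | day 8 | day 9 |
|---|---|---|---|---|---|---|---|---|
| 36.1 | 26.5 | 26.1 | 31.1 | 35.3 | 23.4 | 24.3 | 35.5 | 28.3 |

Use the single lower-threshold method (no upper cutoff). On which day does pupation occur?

Daily DD above 16.2 °C: 19.9, 10.3, 9.9, 14.9, 19.1, 7.2, 8.1, 19.3, 12.1.
Cumulative: 19.9, 30.2, 40.1, 55.0, 74.1, 81.3, 89.4, 108.7, 120.8.
The total first reaches 34 DD on day 3.

day 3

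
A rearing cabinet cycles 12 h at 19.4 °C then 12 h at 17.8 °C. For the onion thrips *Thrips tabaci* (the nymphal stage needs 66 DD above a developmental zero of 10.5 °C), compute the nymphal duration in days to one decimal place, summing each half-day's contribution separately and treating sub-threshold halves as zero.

8.1 days

Day half: max(0, 19.4 − 10.5) × 0.5 = 8.9 × 0.5 = 4.45 DD.
Night half: max(0, 17.8 − 10.5) × 0.5 = 7.3 × 0.5 = 3.65 DD.
Per 24 h: 8.10 DD/day.
Duration = 66 / 8.10 = 8.148 ≈ 8.1 days.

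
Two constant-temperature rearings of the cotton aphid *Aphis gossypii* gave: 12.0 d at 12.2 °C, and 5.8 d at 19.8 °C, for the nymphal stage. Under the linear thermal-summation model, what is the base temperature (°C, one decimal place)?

Linear rate model ⇒ the product D·(T − T_b) is constant across temperatures.
12.0·(12.2 − T_b) = 5.8·(19.8 − T_b)
T_b = (12.0·12.2 − 5.8·19.8) / (12.0 − 5.8) = 31.56 / 6.2 = 5.090 °C ≈ 5.1 °C.

5.1 °C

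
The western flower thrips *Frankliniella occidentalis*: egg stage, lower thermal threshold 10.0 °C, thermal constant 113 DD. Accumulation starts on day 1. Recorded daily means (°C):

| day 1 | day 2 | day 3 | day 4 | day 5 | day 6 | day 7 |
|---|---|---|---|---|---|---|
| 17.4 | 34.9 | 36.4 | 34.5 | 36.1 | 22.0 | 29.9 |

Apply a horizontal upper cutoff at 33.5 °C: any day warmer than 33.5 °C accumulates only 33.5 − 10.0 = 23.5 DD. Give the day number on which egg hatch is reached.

Daily DD above 10.0 °C (capped at 23.5): 7.4, 23.5, 23.5, 23.5, 23.5, 12.0, 19.9.
Cumulative: 7.4, 30.9, 54.4, 77.9, 101.4, 113.4, 133.3.
The total first reaches 113 DD on day 6.

day 6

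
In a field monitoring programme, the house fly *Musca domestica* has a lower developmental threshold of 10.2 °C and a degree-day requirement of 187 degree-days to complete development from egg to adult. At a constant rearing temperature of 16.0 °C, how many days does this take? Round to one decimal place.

32.2 days

Daily accumulation = 16.0 − 10.2 = 5.8 DD/day.
Duration = 187 / 5.8 = 32.241 ≈ 32.2 days.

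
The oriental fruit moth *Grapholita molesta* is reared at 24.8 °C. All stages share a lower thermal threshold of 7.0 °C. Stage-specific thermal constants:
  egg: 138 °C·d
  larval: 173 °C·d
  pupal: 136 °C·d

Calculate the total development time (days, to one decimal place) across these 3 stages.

25.1 days

Daily accumulation at 24.8 °C = 24.8 − 7.0 = 17.8 DD/day.
Total K = 138 + 173 + 136 = 447 DD.
Total duration = 447 / 17.8 = 25.112 ≈ 25.1 days.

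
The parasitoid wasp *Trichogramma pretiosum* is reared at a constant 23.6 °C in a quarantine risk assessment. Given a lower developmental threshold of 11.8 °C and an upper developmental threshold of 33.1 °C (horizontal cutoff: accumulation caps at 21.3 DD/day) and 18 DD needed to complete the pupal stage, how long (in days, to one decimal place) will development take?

Daily accumulation = 23.6 − 11.8 = 11.8 DD/day.
Duration = 18 / 11.8 = 1.525 ≈ 1.5 days.

1.5 days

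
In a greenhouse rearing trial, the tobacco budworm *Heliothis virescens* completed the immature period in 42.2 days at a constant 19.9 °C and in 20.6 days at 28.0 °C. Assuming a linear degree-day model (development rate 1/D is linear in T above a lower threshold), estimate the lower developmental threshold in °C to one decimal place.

12.2 °C

Linear rate model ⇒ the product D·(T − T_b) is constant across temperatures.
42.2·(19.9 − T_b) = 20.6·(28.0 − T_b)
T_b = (42.2·19.9 − 20.6·28.0) / (42.2 − 20.6) = 262.98 / 21.6 = 12.175 °C ≈ 12.2 °C.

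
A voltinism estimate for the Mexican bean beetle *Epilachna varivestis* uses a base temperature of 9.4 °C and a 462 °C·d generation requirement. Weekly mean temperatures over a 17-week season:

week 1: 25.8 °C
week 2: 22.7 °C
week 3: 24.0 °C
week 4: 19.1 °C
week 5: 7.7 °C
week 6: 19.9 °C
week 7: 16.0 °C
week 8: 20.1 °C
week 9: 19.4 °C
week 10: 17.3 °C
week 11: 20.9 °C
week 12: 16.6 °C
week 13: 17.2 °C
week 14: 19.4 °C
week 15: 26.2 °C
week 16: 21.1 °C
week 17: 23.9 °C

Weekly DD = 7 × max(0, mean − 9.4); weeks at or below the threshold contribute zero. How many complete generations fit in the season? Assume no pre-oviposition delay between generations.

Weekly DD (7 × max(0, T̄ − 9.4)): 114.8, 93.1, 102.2, 67.9, 0.0, 73.5, 46.2, 74.9, 70.0, 55.3, 80.5, 50.4, 54.6, 70.0, 117.6, 81.9, 101.5.
Season total = 1254.4 DD.
Complete generations = ⌊1254.4 / 462⌋ = 2.

2 generations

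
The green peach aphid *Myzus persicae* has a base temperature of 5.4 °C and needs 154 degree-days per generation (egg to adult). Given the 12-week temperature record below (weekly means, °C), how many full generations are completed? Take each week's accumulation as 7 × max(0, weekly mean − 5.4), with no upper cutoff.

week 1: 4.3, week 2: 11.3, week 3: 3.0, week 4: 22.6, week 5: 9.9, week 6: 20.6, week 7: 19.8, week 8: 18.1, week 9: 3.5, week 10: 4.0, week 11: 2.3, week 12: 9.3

Weekly DD (7 × max(0, T̄ − 5.4)): 0.0, 41.3, 0.0, 120.4, 31.5, 106.4, 100.8, 88.9, 0.0, 0.0, 0.0, 27.3.
Season total = 516.6 DD.
Complete generations = ⌊516.6 / 154⌋ = 3.

3 generations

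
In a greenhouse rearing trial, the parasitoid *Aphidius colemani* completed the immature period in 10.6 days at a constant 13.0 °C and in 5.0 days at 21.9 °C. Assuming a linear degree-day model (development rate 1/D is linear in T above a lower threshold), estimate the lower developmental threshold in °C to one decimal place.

5.1 °C

Equal thermal constants: D₁(T₁ − T_b) = D₂(T₂ − T_b).
10.6·(13.0 − T_b) = 5.0·(21.9 − T_b)
T_b = (10.6·13.0 − 5.0·21.9) / (10.6 − 5.0) = 28.30 / 5.6 = 5.054 °C ≈ 5.1 °C.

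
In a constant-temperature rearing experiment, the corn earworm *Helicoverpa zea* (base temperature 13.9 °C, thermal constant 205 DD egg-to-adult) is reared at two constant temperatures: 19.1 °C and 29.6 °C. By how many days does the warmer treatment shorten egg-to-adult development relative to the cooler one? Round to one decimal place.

26.4 days

At 19.1 °C: 205 / (19.1 − 13.9) = 205 / 5.2 = 39.423 d.
At 29.6 °C: 205 / (29.6 − 13.9) = 205 / 15.7 = 13.057 d.
Difference = |39.423 − 13.057| = 26.366 ≈ 26.4 days.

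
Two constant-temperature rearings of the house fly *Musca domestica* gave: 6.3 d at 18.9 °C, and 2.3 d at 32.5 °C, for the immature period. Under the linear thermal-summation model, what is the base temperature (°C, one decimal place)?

Under the model K = D·(T − T_b), so D₁·(T₁ − T_b) = D₂·(T₂ − T_b).
6.3·(18.9 − T_b) = 2.3·(32.5 − T_b)
T_b = (6.3·18.9 − 2.3·32.5) / (6.3 − 2.3) = 44.32 / 4.0 = 11.080 °C ≈ 11.1 °C.

11.1 °C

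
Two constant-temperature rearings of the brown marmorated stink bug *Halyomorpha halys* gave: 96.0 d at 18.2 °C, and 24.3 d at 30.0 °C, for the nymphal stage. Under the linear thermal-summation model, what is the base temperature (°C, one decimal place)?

Linear rate model ⇒ the product D·(T − T_b) is constant across temperatures.
96.0·(18.2 − T_b) = 24.3·(30.0 − T_b)
T_b = (96.0·18.2 − 24.3·30.0) / (96.0 − 24.3) = 1018.20 / 71.7 = 14.201 °C ≈ 14.2 °C.

14.2 °C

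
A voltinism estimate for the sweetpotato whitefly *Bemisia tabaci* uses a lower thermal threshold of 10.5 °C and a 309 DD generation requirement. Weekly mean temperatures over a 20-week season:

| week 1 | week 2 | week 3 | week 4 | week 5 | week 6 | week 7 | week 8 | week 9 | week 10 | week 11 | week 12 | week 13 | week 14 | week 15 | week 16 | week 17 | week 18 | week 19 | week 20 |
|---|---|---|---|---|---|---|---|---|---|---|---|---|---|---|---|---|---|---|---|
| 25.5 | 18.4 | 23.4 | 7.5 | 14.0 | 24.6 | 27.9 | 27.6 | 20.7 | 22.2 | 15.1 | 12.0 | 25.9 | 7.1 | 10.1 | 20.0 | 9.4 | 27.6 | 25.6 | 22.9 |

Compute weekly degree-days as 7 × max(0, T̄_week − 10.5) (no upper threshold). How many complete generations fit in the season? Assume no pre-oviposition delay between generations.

Weekly DD (7 × max(0, T̄ − 10.5)): 105.0, 55.3, 90.3, 0.0, 24.5, 98.7, 121.8, 119.7, 71.4, 81.9, 32.2, 10.5, 107.8, 0.0, 0.0, 66.5, 0.0, 119.7, 105.7, 86.8.
Season total = 1297.8 DD.
Complete generations = ⌊1297.8 / 309⌋ = 4.

4 generations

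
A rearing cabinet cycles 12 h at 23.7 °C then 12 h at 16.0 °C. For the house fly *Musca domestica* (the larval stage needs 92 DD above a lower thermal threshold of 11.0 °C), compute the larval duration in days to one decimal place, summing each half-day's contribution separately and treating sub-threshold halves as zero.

Day half: max(0, 23.7 − 11.0) × 0.5 = 12.7 × 0.5 = 6.35 DD.
Night half: max(0, 16.0 − 11.0) × 0.5 = 5.0 × 0.5 = 2.50 DD.
Per 24 h: 8.85 DD/day.
Duration = 92 / 8.85 = 10.395 ≈ 10.4 days.

10.4 days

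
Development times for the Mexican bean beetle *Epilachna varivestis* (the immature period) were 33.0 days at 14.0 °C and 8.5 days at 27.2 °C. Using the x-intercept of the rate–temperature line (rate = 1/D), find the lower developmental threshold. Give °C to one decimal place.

Equal thermal constants: D₁(T₁ − T_b) = D₂(T₂ − T_b).
33.0·(14.0 − T_b) = 8.5·(27.2 − T_b)
T_b = (33.0·14.0 − 8.5·27.2) / (33.0 − 8.5) = 230.80 / 24.5 = 9.420 °C ≈ 9.4 °C.

9.4 °C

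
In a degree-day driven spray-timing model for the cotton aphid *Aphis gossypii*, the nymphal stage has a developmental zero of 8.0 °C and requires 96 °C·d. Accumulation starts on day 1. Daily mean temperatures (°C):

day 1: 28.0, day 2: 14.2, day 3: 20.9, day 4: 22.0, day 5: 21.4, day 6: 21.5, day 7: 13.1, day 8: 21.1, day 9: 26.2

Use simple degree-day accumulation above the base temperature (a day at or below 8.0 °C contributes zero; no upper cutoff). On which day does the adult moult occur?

Daily DD above 8.0 °C: 20.0, 6.2, 12.9, 14.0, 13.4, 13.5, 5.1, 13.1, 18.2.
Cumulative: 20.0, 26.2, 39.1, 53.1, 66.5, 80.0, 85.1, 98.2, 116.4.
The total first reaches 96 DD on day 8.

day 8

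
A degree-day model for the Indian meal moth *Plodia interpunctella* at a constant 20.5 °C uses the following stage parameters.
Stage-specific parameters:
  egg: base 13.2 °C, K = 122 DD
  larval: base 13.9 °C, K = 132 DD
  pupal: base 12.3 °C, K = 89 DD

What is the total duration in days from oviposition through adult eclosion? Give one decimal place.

47.6 days

egg: 122 / (20.5 − 13.2) = 122 / 7.3 = 16.712 d.
larval: 132 / (20.5 − 13.9) = 132 / 6.6 = 20.000 d.
pupal: 89 / (20.5 − 12.3) = 89 / 8.2 = 10.854 d.
Sum = 47.566 ≈ 47.6 days.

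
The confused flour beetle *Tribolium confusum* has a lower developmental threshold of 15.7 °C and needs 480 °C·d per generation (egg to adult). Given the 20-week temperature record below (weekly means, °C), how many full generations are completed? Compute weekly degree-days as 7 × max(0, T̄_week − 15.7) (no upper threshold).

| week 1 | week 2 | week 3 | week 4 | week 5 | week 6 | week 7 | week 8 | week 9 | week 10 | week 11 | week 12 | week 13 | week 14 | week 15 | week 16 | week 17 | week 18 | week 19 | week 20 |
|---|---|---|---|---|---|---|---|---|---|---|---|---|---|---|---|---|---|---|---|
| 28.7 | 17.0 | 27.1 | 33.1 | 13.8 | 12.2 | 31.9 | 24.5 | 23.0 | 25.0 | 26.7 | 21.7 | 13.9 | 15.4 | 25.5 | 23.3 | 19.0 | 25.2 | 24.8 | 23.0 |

2 generations

Weekly DD (7 × max(0, T̄ − 15.7)): 91.0, 9.1, 79.8, 121.8, 0.0, 0.0, 113.4, 61.6, 51.1, 65.1, 77.0, 42.0, 0.0, 0.0, 68.6, 53.2, 23.1, 66.5, 63.7, 51.1.
Season total = 1038.1 DD.
Complete generations = ⌊1038.1 / 480⌋ = 2.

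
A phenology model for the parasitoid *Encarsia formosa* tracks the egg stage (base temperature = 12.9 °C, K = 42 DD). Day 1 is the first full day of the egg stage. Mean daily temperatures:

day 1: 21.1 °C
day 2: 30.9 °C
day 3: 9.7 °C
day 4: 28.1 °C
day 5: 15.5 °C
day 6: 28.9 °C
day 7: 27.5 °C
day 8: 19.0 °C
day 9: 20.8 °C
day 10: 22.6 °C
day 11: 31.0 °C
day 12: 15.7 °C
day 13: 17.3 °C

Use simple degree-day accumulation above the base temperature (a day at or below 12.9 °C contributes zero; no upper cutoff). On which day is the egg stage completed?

Daily DD above 12.9 °C: 8.2, 18.0, 0.0, 15.2, 2.6, 16.0, 14.6, 6.1, 7.9, 9.7, 18.1, 2.8, 4.4.
Cumulative: 8.2, 26.2, 26.2, 41.4, 44.0, 60.0, 74.6, 80.7, 88.6, 98.3, 116.4, 119.2, 123.6.
The total first reaches 42 DD on day 5.

day 5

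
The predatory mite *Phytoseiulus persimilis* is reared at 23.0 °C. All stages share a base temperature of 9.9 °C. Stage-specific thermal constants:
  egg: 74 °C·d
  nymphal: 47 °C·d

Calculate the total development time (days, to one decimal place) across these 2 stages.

9.2 days

Daily accumulation at 23.0 °C = 23.0 − 9.9 = 13.1 DD/day.
Total K = 74 + 47 = 121 DD.
Total duration = 121 / 13.1 = 9.237 ≈ 9.2 days.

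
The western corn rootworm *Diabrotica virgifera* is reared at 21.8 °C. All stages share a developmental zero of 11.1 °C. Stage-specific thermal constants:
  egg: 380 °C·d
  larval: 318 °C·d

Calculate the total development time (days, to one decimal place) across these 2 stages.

Daily accumulation at 21.8 °C = 21.8 − 11.1 = 10.7 DD/day.
Total K = 380 + 318 = 698 DD.
Total duration = 698 / 10.7 = 65.234 ≈ 65.2 days.

65.2 days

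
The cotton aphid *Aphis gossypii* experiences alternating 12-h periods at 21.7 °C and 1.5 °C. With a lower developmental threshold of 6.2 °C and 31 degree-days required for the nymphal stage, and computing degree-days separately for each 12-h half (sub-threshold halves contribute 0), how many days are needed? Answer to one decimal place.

4.0 days

Day half: max(0, 21.7 − 6.2) × 0.5 = 15.5 × 0.5 = 7.75 DD.
Night half: max(0, 1.5 − 6.2) × 0.5 = 0.0 × 0.5 = 0.00 DD.
Per 24 h: 7.75 DD/day.
Duration = 31 / 7.75 = 4.000 ≈ 4.0 days.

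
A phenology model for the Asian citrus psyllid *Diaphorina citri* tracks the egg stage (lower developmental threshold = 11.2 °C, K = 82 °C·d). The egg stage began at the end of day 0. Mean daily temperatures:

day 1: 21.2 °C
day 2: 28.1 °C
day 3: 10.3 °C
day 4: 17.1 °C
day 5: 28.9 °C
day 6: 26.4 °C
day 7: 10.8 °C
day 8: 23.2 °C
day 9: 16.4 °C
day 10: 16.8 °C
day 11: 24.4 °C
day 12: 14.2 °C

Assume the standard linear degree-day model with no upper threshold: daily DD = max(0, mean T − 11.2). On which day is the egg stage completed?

Daily DD above 11.2 °C: 10.0, 16.9, 0.0, 5.9, 17.7, 15.2, 0.0, 12.0, 5.2, 5.6, 13.2, 3.0.
Cumulative: 10.0, 26.9, 26.9, 32.8, 50.5, 65.7, 65.7, 77.7, 82.9, 88.5, 101.7, 104.7.
The total first reaches 82 DD on day 9.

day 9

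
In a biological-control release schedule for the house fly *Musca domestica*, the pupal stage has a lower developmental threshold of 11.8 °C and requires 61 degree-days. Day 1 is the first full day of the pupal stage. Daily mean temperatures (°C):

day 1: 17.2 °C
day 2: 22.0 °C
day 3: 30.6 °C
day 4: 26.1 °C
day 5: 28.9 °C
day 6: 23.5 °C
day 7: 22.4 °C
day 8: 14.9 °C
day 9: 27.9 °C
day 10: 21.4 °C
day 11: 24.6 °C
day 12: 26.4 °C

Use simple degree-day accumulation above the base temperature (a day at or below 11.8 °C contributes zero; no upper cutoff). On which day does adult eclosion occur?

day 5

Daily DD above 11.8 °C: 5.4, 10.2, 18.8, 14.3, 17.1, 11.7, 10.6, 3.1, 16.1, 9.6, 12.8, 14.6.
Cumulative: 5.4, 15.6, 34.4, 48.7, 65.8, 77.5, 88.1, 91.2, 107.3, 116.9, 129.7, 144.3.
The total first reaches 61 DD on day 5.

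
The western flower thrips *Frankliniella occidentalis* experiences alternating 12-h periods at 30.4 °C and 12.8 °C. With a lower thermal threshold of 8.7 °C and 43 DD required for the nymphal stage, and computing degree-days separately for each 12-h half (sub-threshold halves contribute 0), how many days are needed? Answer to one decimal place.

3.3 days

Day half: max(0, 30.4 − 8.7) × 0.5 = 21.7 × 0.5 = 10.85 DD.
Night half: max(0, 12.8 − 8.7) × 0.5 = 4.1 × 0.5 = 2.05 DD.
Per 24 h: 12.90 DD/day.
Duration = 43 / 12.90 = 3.333 ≈ 3.3 days.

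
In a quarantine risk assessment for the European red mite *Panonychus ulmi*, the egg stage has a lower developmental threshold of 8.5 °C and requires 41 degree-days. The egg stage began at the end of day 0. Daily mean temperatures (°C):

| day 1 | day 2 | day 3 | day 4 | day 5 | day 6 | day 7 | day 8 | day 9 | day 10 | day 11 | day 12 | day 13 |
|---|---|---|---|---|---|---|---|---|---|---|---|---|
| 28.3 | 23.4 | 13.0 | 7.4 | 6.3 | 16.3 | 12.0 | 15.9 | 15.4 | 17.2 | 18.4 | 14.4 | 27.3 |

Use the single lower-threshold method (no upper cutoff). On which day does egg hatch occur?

Daily DD above 8.5 °C: 19.8, 14.9, 4.5, 0.0, 0.0, 7.8, 3.5, 7.4, 6.9, 8.7, 9.9, 5.9, 18.8.
Cumulative: 19.8, 34.7, 39.2, 39.2, 39.2, 47.0, 50.5, 57.9, 64.8, 73.5, 83.4, 89.3, 108.1.
The total first reaches 41 DD on day 6.

day 6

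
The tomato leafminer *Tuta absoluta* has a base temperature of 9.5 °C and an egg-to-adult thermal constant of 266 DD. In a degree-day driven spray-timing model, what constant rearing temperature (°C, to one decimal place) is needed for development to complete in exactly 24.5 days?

20.4 °C

Required daily accumulation = 266 / 24.5 = 10.857 DD/day.
T = T_base + 10.857 = 9.5 + 10.857 = 20.357 ≈ 20.4 °C.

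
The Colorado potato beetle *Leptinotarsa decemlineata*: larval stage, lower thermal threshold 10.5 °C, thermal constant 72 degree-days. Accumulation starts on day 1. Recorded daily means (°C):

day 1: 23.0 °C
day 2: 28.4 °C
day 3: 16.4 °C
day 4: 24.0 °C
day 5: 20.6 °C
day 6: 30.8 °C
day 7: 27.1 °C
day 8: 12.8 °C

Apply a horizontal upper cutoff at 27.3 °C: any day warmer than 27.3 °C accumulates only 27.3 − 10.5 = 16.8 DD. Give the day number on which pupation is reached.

day 6

Daily DD above 10.5 °C (capped at 16.8): 12.5, 16.8, 5.9, 13.5, 10.1, 16.8, 16.6, 2.3.
Cumulative: 12.5, 29.3, 35.2, 48.7, 58.8, 75.6, 92.2, 94.5.
The total first reaches 72 DD on day 6.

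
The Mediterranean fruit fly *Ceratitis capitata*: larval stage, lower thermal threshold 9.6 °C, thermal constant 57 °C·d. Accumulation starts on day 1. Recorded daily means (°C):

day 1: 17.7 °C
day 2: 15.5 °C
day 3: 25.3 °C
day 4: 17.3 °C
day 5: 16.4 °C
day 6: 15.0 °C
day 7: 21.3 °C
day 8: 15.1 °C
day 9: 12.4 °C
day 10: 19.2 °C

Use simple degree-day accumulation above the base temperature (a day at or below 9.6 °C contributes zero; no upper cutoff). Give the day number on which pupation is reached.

Daily DD above 9.6 °C: 8.1, 5.9, 15.7, 7.7, 6.8, 5.4, 11.7, 5.5, 2.8, 9.6.
Cumulative: 8.1, 14.0, 29.7, 37.4, 44.2, 49.6, 61.3, 66.8, 69.6, 79.2.
The total first reaches 57 DD on day 7.

day 7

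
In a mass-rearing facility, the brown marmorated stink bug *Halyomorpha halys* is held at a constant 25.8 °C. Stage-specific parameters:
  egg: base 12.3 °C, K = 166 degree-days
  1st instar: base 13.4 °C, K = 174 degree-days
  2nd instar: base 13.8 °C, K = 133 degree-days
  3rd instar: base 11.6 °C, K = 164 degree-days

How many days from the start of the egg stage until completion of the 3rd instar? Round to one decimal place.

49.0 days

egg: 166 / (25.8 − 12.3) = 166 / 13.5 = 12.296 d.
1st instar: 174 / (25.8 − 13.4) = 174 / 12.4 = 14.032 d.
2nd instar: 133 / (25.8 − 13.8) = 133 / 12.0 = 11.083 d.
3rd instar: 164 / (25.8 − 11.6) = 164 / 14.2 = 11.549 d.
Sum = 48.961 ≈ 49.0 days.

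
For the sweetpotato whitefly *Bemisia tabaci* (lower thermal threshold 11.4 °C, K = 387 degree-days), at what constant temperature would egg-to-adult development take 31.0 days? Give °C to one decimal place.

Required daily accumulation = 387 / 31.0 = 12.484 DD/day.
T = T_base + 12.484 = 11.4 + 12.484 = 23.884 ≈ 23.9 °C.

23.9 °C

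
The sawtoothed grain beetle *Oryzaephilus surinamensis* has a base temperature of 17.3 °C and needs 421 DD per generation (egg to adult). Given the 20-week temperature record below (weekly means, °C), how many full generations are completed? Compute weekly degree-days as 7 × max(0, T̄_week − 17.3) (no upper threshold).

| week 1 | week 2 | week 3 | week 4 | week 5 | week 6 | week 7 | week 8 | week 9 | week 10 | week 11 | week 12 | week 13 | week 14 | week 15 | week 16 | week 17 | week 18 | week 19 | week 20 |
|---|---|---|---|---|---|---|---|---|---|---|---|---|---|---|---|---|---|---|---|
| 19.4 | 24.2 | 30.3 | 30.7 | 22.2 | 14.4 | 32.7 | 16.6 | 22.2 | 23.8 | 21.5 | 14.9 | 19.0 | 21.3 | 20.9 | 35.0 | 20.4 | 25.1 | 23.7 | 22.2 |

Weekly DD (7 × max(0, T̄ − 17.3)): 14.7, 48.3, 91.0, 93.8, 34.3, 0.0, 107.8, 0.0, 34.3, 45.5, 29.4, 0.0, 11.9, 28.0, 25.2, 123.9, 21.7, 54.6, 44.8, 34.3.
Season total = 843.5 DD.
Complete generations = ⌊843.5 / 421⌋ = 2.

2 generations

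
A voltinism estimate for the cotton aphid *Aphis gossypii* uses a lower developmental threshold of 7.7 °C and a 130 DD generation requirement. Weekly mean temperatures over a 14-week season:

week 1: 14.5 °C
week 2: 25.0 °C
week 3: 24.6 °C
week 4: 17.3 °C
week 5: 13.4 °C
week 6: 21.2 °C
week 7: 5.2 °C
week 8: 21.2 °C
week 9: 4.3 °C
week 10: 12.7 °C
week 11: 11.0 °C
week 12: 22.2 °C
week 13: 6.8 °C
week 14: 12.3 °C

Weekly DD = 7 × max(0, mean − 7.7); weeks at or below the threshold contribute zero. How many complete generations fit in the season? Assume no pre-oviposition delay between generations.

Weekly DD (7 × max(0, T̄ − 7.7)): 47.6, 121.1, 118.3, 67.2, 39.9, 94.5, 0.0, 94.5, 0.0, 35.0, 23.1, 101.5, 0.0, 32.2.
Season total = 774.9 DD.
Complete generations = ⌊774.9 / 130⌋ = 5.

5 generations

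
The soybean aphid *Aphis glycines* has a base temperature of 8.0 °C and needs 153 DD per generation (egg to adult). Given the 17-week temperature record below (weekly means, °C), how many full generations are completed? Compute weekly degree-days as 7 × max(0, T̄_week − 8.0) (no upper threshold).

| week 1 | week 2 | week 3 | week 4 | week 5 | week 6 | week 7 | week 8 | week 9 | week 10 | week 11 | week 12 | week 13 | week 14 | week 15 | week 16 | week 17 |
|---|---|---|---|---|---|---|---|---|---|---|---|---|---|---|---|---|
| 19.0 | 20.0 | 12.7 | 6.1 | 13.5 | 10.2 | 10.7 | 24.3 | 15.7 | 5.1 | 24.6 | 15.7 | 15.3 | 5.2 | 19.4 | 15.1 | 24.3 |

5 generations

Weekly DD (7 × max(0, T̄ − 8.0)): 77.0, 84.0, 32.9, 0.0, 38.5, 15.4, 18.9, 114.1, 53.9, 0.0, 116.2, 53.9, 51.1, 0.0, 79.8, 49.7, 114.1.
Season total = 899.5 DD.
Complete generations = ⌊899.5 / 153⌋ = 5.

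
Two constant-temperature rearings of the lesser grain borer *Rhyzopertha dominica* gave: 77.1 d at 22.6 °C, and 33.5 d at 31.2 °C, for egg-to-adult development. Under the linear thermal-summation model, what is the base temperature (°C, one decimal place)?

Equal thermal constants: D₁(T₁ − T_b) = D₂(T₂ − T_b).
77.1·(22.6 − T_b) = 33.5·(31.2 − T_b)
T_b = (77.1·22.6 − 33.5·31.2) / (77.1 − 33.5) = 697.26 / 43.6 = 15.992 °C ≈ 16.0 °C.

16.0 °C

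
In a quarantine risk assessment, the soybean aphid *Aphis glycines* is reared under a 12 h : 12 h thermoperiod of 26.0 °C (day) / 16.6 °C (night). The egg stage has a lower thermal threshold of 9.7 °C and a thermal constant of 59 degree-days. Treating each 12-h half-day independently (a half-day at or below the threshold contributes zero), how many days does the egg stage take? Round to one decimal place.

5.1 days

Day half: max(0, 26.0 − 9.7) × 0.5 = 16.3 × 0.5 = 8.15 DD.
Night half: max(0, 16.6 − 9.7) × 0.5 = 6.9 × 0.5 = 3.45 DD.
Per 24 h: 11.60 DD/day.
Duration = 59 / 11.60 = 5.086 ≈ 5.1 days.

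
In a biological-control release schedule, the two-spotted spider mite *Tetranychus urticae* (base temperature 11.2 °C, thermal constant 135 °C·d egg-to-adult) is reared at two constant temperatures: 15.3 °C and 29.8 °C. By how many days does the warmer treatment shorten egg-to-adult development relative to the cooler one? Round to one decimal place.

25.7 days

At 15.3 °C: 135 / (15.3 − 11.2) = 135 / 4.1 = 32.927 d.
At 29.8 °C: 135 / (29.8 − 11.2) = 135 / 18.6 = 7.258 d.
Difference = |32.927 − 7.258| = 25.669 ≈ 25.7 days.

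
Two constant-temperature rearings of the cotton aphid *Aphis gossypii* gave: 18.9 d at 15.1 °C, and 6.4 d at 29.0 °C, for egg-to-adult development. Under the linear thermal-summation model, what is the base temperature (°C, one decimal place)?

Equal thermal constants: D₁(T₁ − T_b) = D₂(T₂ − T_b).
18.9·(15.1 − T_b) = 6.4·(29.0 − T_b)
T_b = (18.9·15.1 − 6.4·29.0) / (18.9 − 6.4) = 99.79 / 12.5 = 7.983 °C ≈ 8.0 °C.

8.0 °C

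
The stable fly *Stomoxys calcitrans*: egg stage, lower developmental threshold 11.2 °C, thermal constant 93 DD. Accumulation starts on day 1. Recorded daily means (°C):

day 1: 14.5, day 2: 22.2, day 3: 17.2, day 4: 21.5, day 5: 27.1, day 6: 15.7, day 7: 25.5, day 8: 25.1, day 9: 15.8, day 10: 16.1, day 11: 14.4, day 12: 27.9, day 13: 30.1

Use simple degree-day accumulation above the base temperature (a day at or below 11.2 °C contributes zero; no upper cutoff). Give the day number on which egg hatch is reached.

Daily DD above 11.2 °C: 3.3, 11.0, 6.0, 10.3, 15.9, 4.5, 14.3, 13.9, 4.6, 4.9, 3.2, 16.7, 18.9.
Cumulative: 3.3, 14.3, 20.3, 30.6, 46.5, 51.0, 65.3, 79.2, 83.8, 88.7, 91.9, 108.6, 127.5.
The total first reaches 93 DD on day 12.

day 12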